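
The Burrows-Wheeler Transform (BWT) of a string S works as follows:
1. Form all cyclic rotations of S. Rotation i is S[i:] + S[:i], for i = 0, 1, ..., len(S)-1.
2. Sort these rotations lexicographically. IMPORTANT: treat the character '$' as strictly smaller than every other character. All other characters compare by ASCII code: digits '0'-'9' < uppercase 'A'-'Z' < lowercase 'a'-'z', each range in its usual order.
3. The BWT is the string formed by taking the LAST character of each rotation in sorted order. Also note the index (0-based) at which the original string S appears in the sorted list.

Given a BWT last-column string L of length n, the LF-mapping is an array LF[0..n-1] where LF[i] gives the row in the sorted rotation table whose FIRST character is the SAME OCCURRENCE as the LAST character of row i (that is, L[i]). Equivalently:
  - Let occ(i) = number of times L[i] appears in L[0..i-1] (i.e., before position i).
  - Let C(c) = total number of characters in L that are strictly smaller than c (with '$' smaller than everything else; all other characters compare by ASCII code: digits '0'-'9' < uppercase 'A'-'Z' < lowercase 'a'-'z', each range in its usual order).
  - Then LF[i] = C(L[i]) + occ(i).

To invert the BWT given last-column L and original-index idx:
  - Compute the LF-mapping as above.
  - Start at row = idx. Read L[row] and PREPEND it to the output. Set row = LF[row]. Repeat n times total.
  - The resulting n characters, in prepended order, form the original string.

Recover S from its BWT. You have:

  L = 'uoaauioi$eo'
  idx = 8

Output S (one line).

Answer: ouiiooaaeu$

Derivation:
LF mapping: 9 6 1 2 10 4 7 5 0 3 8
Walk LF starting at row 8, prepending L[row]:
  step 1: row=8, L[8]='$', prepend. Next row=LF[8]=0
  step 2: row=0, L[0]='u', prepend. Next row=LF[0]=9
  step 3: row=9, L[9]='e', prepend. Next row=LF[9]=3
  step 4: row=3, L[3]='a', prepend. Next row=LF[3]=2
  step 5: row=2, L[2]='a', prepend. Next row=LF[2]=1
  step 6: row=1, L[1]='o', prepend. Next row=LF[1]=6
  step 7: row=6, L[6]='o', prepend. Next row=LF[6]=7
  step 8: row=7, L[7]='i', prepend. Next row=LF[7]=5
  step 9: row=5, L[5]='i', prepend. Next row=LF[5]=4
  step 10: row=4, L[4]='u', prepend. Next row=LF[4]=10
  step 11: row=10, L[10]='o', prepend. Next row=LF[10]=8
Reversed output: ouiiooaaeu$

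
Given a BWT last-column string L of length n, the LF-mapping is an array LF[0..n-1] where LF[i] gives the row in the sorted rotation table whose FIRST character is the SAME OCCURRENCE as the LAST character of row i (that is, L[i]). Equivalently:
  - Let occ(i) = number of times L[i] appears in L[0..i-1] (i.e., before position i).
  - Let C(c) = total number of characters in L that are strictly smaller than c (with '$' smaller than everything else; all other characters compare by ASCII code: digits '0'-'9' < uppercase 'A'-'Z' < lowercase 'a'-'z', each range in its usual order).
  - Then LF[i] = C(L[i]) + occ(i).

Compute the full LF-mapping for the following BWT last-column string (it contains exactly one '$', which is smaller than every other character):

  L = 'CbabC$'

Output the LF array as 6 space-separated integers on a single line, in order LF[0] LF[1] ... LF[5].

Answer: 1 4 3 5 2 0

Derivation:
Char counts: '$':1, 'C':2, 'a':1, 'b':2
C (first-col start): C('$')=0, C('C')=1, C('a')=3, C('b')=4
L[0]='C': occ=0, LF[0]=C('C')+0=1+0=1
L[1]='b': occ=0, LF[1]=C('b')+0=4+0=4
L[2]='a': occ=0, LF[2]=C('a')+0=3+0=3
L[3]='b': occ=1, LF[3]=C('b')+1=4+1=5
L[4]='C': occ=1, LF[4]=C('C')+1=1+1=2
L[5]='$': occ=0, LF[5]=C('$')+0=0+0=0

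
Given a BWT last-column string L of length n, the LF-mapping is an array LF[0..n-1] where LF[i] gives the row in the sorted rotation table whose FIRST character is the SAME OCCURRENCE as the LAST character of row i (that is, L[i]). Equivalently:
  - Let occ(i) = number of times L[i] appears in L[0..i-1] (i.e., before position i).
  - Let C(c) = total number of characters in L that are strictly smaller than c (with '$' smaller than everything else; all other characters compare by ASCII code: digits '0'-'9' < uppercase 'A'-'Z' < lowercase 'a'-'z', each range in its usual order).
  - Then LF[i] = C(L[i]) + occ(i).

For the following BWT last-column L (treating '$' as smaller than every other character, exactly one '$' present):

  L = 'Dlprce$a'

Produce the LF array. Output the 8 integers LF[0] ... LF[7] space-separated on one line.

Answer: 1 5 6 7 3 4 0 2

Derivation:
Char counts: '$':1, 'D':1, 'a':1, 'c':1, 'e':1, 'l':1, 'p':1, 'r':1
C (first-col start): C('$')=0, C('D')=1, C('a')=2, C('c')=3, C('e')=4, C('l')=5, C('p')=6, C('r')=7
L[0]='D': occ=0, LF[0]=C('D')+0=1+0=1
L[1]='l': occ=0, LF[1]=C('l')+0=5+0=5
L[2]='p': occ=0, LF[2]=C('p')+0=6+0=6
L[3]='r': occ=0, LF[3]=C('r')+0=7+0=7
L[4]='c': occ=0, LF[4]=C('c')+0=3+0=3
L[5]='e': occ=0, LF[5]=C('e')+0=4+0=4
L[6]='$': occ=0, LF[6]=C('$')+0=0+0=0
L[7]='a': occ=0, LF[7]=C('a')+0=2+0=2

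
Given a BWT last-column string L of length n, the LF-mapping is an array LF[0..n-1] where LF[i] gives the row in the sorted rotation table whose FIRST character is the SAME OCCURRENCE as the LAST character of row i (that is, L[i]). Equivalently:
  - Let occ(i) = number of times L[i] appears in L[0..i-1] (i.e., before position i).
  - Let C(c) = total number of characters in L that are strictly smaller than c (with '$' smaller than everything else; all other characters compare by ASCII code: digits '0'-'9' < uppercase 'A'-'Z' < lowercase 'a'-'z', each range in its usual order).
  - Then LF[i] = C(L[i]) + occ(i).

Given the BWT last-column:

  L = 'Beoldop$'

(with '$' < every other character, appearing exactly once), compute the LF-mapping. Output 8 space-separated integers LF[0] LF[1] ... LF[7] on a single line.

Answer: 1 3 5 4 2 6 7 0

Derivation:
Char counts: '$':1, 'B':1, 'd':1, 'e':1, 'l':1, 'o':2, 'p':1
C (first-col start): C('$')=0, C('B')=1, C('d')=2, C('e')=3, C('l')=4, C('o')=5, C('p')=7
L[0]='B': occ=0, LF[0]=C('B')+0=1+0=1
L[1]='e': occ=0, LF[1]=C('e')+0=3+0=3
L[2]='o': occ=0, LF[2]=C('o')+0=5+0=5
L[3]='l': occ=0, LF[3]=C('l')+0=4+0=4
L[4]='d': occ=0, LF[4]=C('d')+0=2+0=2
L[5]='o': occ=1, LF[5]=C('o')+1=5+1=6
L[6]='p': occ=0, LF[6]=C('p')+0=7+0=7
L[7]='$': occ=0, LF[7]=C('$')+0=0+0=0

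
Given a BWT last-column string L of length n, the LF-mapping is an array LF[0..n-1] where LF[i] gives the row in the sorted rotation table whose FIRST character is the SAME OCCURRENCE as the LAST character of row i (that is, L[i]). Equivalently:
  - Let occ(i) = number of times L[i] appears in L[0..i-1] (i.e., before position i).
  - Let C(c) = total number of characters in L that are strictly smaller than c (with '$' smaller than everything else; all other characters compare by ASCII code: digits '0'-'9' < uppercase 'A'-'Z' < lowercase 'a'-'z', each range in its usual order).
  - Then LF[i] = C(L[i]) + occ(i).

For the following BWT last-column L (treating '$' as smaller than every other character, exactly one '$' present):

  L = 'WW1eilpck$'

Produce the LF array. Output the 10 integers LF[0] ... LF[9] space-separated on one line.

Char counts: '$':1, '1':1, 'W':2, 'c':1, 'e':1, 'i':1, 'k':1, 'l':1, 'p':1
C (first-col start): C('$')=0, C('1')=1, C('W')=2, C('c')=4, C('e')=5, C('i')=6, C('k')=7, C('l')=8, C('p')=9
L[0]='W': occ=0, LF[0]=C('W')+0=2+0=2
L[1]='W': occ=1, LF[1]=C('W')+1=2+1=3
L[2]='1': occ=0, LF[2]=C('1')+0=1+0=1
L[3]='e': occ=0, LF[3]=C('e')+0=5+0=5
L[4]='i': occ=0, LF[4]=C('i')+0=6+0=6
L[5]='l': occ=0, LF[5]=C('l')+0=8+0=8
L[6]='p': occ=0, LF[6]=C('p')+0=9+0=9
L[7]='c': occ=0, LF[7]=C('c')+0=4+0=4
L[8]='k': occ=0, LF[8]=C('k')+0=7+0=7
L[9]='$': occ=0, LF[9]=C('$')+0=0+0=0

Answer: 2 3 1 5 6 8 9 4 7 0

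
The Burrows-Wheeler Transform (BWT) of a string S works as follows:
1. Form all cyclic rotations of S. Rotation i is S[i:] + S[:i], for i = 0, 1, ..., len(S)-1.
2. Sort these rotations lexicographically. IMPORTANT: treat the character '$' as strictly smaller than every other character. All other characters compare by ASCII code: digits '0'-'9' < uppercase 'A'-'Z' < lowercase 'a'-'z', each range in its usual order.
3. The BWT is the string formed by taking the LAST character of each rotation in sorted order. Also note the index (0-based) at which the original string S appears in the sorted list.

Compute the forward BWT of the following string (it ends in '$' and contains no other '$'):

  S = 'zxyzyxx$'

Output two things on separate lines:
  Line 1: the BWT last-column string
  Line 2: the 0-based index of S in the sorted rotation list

Answer: xxyzzx$y
6

Derivation:
All 8 rotations (rotation i = S[i:]+S[:i]):
  rot[0] = zxyzyxx$
  rot[1] = xyzyxx$z
  rot[2] = yzyxx$zx
  rot[3] = zyxx$zxy
  rot[4] = yxx$zxyz
  rot[5] = xx$zxyzy
  rot[6] = x$zxyzyx
  rot[7] = $zxyzyxx
Sorted (with $ < everything):
  sorted[0] = $zxyzyxx  (last char: 'x')
  sorted[1] = x$zxyzyx  (last char: 'x')
  sorted[2] = xx$zxyzy  (last char: 'y')
  sorted[3] = xyzyxx$z  (last char: 'z')
  sorted[4] = yxx$zxyz  (last char: 'z')
  sorted[5] = yzyxx$zx  (last char: 'x')
  sorted[6] = zxyzyxx$  (last char: '$')
  sorted[7] = zyxx$zxy  (last char: 'y')
Last column: xxyzzx$y
Original string S is at sorted index 6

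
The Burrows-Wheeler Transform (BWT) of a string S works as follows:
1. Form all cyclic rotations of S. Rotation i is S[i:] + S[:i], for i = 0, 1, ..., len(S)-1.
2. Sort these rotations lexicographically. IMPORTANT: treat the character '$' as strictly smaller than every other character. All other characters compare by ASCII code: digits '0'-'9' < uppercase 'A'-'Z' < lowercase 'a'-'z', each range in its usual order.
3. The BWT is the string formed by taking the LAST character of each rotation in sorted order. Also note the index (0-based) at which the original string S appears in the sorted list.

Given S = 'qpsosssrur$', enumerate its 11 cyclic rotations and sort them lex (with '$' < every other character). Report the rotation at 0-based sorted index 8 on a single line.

Answer: ssrur$qpsos

Derivation:
All 11 rotations (rotation i = S[i:]+S[:i]):
  rot[0] = qpsosssrur$
  rot[1] = psosssrur$q
  rot[2] = sosssrur$qp
  rot[3] = osssrur$qps
  rot[4] = sssrur$qpso
  rot[5] = ssrur$qpsos
  rot[6] = srur$qpsoss
  rot[7] = rur$qpsosss
  rot[8] = ur$qpsosssr
  rot[9] = r$qpsosssru
  rot[10] = $qpsosssrur
Sorted (with $ < everything):
  sorted[0] = $qpsosssrur
  sorted[1] = osssrur$qps
  sorted[2] = psosssrur$q
  sorted[3] = qpsosssrur$
  sorted[4] = r$qpsosssru
  sorted[5] = rur$qpsosss
  sorted[6] = sosssrur$qp
  sorted[7] = srur$qpsoss
  sorted[8] = ssrur$qpsos
  sorted[9] = sssrur$qpso
  sorted[10] = ur$qpsosssr
sorted[8] = ssrur$qpsos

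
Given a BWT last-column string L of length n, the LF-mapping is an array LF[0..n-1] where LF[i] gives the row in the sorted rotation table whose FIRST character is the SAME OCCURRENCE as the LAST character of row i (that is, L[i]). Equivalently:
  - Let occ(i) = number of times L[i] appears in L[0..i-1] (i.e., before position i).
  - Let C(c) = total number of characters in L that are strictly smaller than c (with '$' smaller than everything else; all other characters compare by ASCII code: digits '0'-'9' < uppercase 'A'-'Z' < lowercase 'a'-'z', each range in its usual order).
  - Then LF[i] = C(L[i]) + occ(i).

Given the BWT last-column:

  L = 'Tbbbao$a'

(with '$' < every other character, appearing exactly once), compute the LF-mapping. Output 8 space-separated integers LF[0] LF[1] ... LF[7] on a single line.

Char counts: '$':1, 'T':1, 'a':2, 'b':3, 'o':1
C (first-col start): C('$')=0, C('T')=1, C('a')=2, C('b')=4, C('o')=7
L[0]='T': occ=0, LF[0]=C('T')+0=1+0=1
L[1]='b': occ=0, LF[1]=C('b')+0=4+0=4
L[2]='b': occ=1, LF[2]=C('b')+1=4+1=5
L[3]='b': occ=2, LF[3]=C('b')+2=4+2=6
L[4]='a': occ=0, LF[4]=C('a')+0=2+0=2
L[5]='o': occ=0, LF[5]=C('o')+0=7+0=7
L[6]='$': occ=0, LF[6]=C('$')+0=0+0=0
L[7]='a': occ=1, LF[7]=C('a')+1=2+1=3

Answer: 1 4 5 6 2 7 0 3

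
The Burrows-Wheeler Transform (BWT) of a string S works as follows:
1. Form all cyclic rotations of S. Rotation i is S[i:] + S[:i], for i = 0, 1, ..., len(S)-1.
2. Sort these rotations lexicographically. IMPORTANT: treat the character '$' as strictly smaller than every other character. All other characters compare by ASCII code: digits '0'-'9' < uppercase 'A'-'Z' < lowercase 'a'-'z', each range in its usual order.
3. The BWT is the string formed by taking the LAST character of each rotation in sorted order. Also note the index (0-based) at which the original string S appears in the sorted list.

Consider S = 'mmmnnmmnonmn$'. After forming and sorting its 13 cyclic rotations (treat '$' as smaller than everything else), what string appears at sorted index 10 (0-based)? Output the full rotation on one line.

Answer: nnmmnonmn$mmm

Derivation:
All 13 rotations (rotation i = S[i:]+S[:i]):
  rot[0] = mmmnnmmnonmn$
  rot[1] = mmnnmmnonmn$m
  rot[2] = mnnmmnonmn$mm
  rot[3] = nnmmnonmn$mmm
  rot[4] = nmmnonmn$mmmn
  rot[5] = mmnonmn$mmmnn
  rot[6] = mnonmn$mmmnnm
  rot[7] = nonmn$mmmnnmm
  rot[8] = onmn$mmmnnmmn
  rot[9] = nmn$mmmnnmmno
  rot[10] = mn$mmmnnmmnon
  rot[11] = n$mmmnnmmnonm
  rot[12] = $mmmnnmmnonmn
Sorted (with $ < everything):
  sorted[0] = $mmmnnmmnonmn
  sorted[1] = mmmnnmmnonmn$
  sorted[2] = mmnnmmnonmn$m
  sorted[3] = mmnonmn$mmmnn
  sorted[4] = mn$mmmnnmmnon
  sorted[5] = mnnmmnonmn$mm
  sorted[6] = mnonmn$mmmnnm
  sorted[7] = n$mmmnnmmnonm
  sorted[8] = nmmnonmn$mmmn
  sorted[9] = nmn$mmmnnmmno
  sorted[10] = nnmmnonmn$mmm
  sorted[11] = nonmn$mmmnnmm
  sorted[12] = onmn$mmmnnmmn
sorted[10] = nnmmnonmn$mmm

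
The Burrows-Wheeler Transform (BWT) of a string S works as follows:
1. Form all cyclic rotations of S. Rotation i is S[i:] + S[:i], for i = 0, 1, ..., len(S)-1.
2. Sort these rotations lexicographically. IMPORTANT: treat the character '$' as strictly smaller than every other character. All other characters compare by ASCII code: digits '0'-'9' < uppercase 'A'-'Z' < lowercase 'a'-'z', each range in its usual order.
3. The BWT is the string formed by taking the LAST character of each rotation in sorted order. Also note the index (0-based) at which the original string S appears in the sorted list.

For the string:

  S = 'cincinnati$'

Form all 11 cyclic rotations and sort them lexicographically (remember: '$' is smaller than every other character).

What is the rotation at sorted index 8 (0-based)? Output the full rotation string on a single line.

Answer: ncinnati$ci

Derivation:
All 11 rotations (rotation i = S[i:]+S[:i]):
  rot[0] = cincinnati$
  rot[1] = incinnati$c
  rot[2] = ncinnati$ci
  rot[3] = cinnati$cin
  rot[4] = innati$cinc
  rot[5] = nnati$cinci
  rot[6] = nati$cincin
  rot[7] = ati$cincinn
  rot[8] = ti$cincinna
  rot[9] = i$cincinnat
  rot[10] = $cincinnati
Sorted (with $ < everything):
  sorted[0] = $cincinnati
  sorted[1] = ati$cincinn
  sorted[2] = cincinnati$
  sorted[3] = cinnati$cin
  sorted[4] = i$cincinnat
  sorted[5] = incinnati$c
  sorted[6] = innati$cinc
  sorted[7] = nati$cincin
  sorted[8] = ncinnati$ci
  sorted[9] = nnati$cinci
  sorted[10] = ti$cincinna
sorted[8] = ncinnati$ci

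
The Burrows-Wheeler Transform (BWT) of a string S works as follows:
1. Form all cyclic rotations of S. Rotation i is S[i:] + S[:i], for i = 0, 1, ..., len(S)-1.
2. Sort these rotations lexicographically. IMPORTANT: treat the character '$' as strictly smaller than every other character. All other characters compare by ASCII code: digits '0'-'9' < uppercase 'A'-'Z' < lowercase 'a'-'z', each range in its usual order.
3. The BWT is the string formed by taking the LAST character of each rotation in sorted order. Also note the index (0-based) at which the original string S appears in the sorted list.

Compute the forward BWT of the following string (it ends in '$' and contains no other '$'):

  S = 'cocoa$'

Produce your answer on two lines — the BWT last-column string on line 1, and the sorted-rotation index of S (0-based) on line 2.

Answer: aoo$cc
3

Derivation:
All 6 rotations (rotation i = S[i:]+S[:i]):
  rot[0] = cocoa$
  rot[1] = ocoa$c
  rot[2] = coa$co
  rot[3] = oa$coc
  rot[4] = a$coco
  rot[5] = $cocoa
Sorted (with $ < everything):
  sorted[0] = $cocoa  (last char: 'a')
  sorted[1] = a$coco  (last char: 'o')
  sorted[2] = coa$co  (last char: 'o')
  sorted[3] = cocoa$  (last char: '$')
  sorted[4] = oa$coc  (last char: 'c')
  sorted[5] = ocoa$c  (last char: 'c')
Last column: aoo$cc
Original string S is at sorted index 3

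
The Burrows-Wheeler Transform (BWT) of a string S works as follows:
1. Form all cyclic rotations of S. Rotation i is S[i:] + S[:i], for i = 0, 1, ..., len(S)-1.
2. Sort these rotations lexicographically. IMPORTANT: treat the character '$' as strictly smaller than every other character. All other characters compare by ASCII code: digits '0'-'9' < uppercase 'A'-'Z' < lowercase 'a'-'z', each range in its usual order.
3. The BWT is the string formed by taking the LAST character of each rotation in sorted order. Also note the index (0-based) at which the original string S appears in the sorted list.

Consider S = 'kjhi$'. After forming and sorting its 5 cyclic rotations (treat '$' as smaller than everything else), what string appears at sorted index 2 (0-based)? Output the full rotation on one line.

All 5 rotations (rotation i = S[i:]+S[:i]):
  rot[0] = kjhi$
  rot[1] = jhi$k
  rot[2] = hi$kj
  rot[3] = i$kjh
  rot[4] = $kjhi
Sorted (with $ < everything):
  sorted[0] = $kjhi
  sorted[1] = hi$kj
  sorted[2] = i$kjh
  sorted[3] = jhi$k
  sorted[4] = kjhi$
sorted[2] = i$kjh

Answer: i$kjh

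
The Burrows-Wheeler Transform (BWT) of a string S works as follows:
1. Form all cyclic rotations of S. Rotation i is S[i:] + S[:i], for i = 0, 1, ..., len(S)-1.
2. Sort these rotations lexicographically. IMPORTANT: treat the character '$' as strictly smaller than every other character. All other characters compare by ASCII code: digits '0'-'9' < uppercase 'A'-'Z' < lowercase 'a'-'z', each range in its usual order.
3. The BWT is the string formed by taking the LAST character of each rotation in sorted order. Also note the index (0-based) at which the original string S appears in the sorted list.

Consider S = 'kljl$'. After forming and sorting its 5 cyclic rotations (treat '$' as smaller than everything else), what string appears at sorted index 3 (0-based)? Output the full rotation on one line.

All 5 rotations (rotation i = S[i:]+S[:i]):
  rot[0] = kljl$
  rot[1] = ljl$k
  rot[2] = jl$kl
  rot[3] = l$klj
  rot[4] = $kljl
Sorted (with $ < everything):
  sorted[0] = $kljl
  sorted[1] = jl$kl
  sorted[2] = kljl$
  sorted[3] = l$klj
  sorted[4] = ljl$k
sorted[3] = l$klj

Answer: l$klj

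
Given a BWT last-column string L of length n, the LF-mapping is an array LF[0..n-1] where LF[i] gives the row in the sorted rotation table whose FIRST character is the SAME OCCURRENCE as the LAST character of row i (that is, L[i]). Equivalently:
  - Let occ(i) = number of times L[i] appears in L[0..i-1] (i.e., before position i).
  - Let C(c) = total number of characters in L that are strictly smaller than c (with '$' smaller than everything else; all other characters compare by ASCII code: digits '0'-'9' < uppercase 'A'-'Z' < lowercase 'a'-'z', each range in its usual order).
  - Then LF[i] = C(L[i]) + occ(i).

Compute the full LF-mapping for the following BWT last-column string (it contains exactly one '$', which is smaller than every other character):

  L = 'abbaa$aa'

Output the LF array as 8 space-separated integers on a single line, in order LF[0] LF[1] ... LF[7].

Answer: 1 6 7 2 3 0 4 5

Derivation:
Char counts: '$':1, 'a':5, 'b':2
C (first-col start): C('$')=0, C('a')=1, C('b')=6
L[0]='a': occ=0, LF[0]=C('a')+0=1+0=1
L[1]='b': occ=0, LF[1]=C('b')+0=6+0=6
L[2]='b': occ=1, LF[2]=C('b')+1=6+1=7
L[3]='a': occ=1, LF[3]=C('a')+1=1+1=2
L[4]='a': occ=2, LF[4]=C('a')+2=1+2=3
L[5]='$': occ=0, LF[5]=C('$')+0=0+0=0
L[6]='a': occ=3, LF[6]=C('a')+3=1+3=4
L[7]='a': occ=4, LF[7]=C('a')+4=1+4=5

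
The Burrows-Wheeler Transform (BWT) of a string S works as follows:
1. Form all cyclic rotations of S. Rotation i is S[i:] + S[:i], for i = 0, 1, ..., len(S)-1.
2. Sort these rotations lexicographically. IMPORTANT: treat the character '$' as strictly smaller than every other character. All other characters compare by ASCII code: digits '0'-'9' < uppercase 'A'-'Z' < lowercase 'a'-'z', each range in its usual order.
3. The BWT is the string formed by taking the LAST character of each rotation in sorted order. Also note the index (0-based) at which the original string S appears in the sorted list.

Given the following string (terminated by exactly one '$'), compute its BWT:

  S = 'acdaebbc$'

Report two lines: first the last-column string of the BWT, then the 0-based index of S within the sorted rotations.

Answer: c$debbaca
1

Derivation:
All 9 rotations (rotation i = S[i:]+S[:i]):
  rot[0] = acdaebbc$
  rot[1] = cdaebbc$a
  rot[2] = daebbc$ac
  rot[3] = aebbc$acd
  rot[4] = ebbc$acda
  rot[5] = bbc$acdae
  rot[6] = bc$acdaeb
  rot[7] = c$acdaebb
  rot[8] = $acdaebbc
Sorted (with $ < everything):
  sorted[0] = $acdaebbc  (last char: 'c')
  sorted[1] = acdaebbc$  (last char: '$')
  sorted[2] = aebbc$acd  (last char: 'd')
  sorted[3] = bbc$acdae  (last char: 'e')
  sorted[4] = bc$acdaeb  (last char: 'b')
  sorted[5] = c$acdaebb  (last char: 'b')
  sorted[6] = cdaebbc$a  (last char: 'a')
  sorted[7] = daebbc$ac  (last char: 'c')
  sorted[8] = ebbc$acda  (last char: 'a')
Last column: c$debbaca
Original string S is at sorted index 1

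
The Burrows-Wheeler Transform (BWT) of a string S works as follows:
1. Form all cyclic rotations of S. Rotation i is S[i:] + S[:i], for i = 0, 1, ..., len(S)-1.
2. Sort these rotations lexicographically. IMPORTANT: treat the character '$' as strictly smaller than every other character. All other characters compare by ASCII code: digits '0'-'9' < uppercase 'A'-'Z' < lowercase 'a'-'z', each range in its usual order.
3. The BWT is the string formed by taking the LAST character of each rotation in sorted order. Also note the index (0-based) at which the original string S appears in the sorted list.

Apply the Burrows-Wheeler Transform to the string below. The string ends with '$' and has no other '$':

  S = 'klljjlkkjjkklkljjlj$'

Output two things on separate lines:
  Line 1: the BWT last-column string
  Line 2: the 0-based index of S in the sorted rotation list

All 20 rotations (rotation i = S[i:]+S[:i]):
  rot[0] = klljjlkkjjkklkljjlj$
  rot[1] = lljjlkkjjkklkljjlj$k
  rot[2] = ljjlkkjjkklkljjlj$kl
  rot[3] = jjlkkjjkklkljjlj$kll
  rot[4] = jlkkjjkklkljjlj$kllj
  rot[5] = lkkjjkklkljjlj$klljj
  rot[6] = kkjjkklkljjlj$klljjl
  rot[7] = kjjkklkljjlj$klljjlk
  rot[8] = jjkklkljjlj$klljjlkk
  rot[9] = jkklkljjlj$klljjlkkj
  rot[10] = kklkljjlj$klljjlkkjj
  rot[11] = klkljjlj$klljjlkkjjk
  rot[12] = lkljjlj$klljjlkkjjkk
  rot[13] = kljjlj$klljjlkkjjkkl
  rot[14] = ljjlj$klljjlkkjjkklk
  rot[15] = jjlj$klljjlkkjjkklkl
  rot[16] = jlj$klljjlkkjjkklklj
  rot[17] = lj$klljjlkkjjkklkljj
  rot[18] = j$klljjlkkjjkklkljjl
  rot[19] = $klljjlkkjjkklkljjlj
Sorted (with $ < everything):
  sorted[0] = $klljjlkkjjkklkljjlj  (last char: 'j')
  sorted[1] = j$klljjlkkjjkklkljjl  (last char: 'l')
  sorted[2] = jjkklkljjlj$klljjlkk  (last char: 'k')
  sorted[3] = jjlj$klljjlkkjjkklkl  (last char: 'l')
  sorted[4] = jjlkkjjkklkljjlj$kll  (last char: 'l')
  sorted[5] = jkklkljjlj$klljjlkkj  (last char: 'j')
  sorted[6] = jlj$klljjlkkjjkklklj  (last char: 'j')
  sorted[7] = jlkkjjkklkljjlj$kllj  (last char: 'j')
  sorted[8] = kjjkklkljjlj$klljjlk  (last char: 'k')
  sorted[9] = kkjjkklkljjlj$klljjl  (last char: 'l')
  sorted[10] = kklkljjlj$klljjlkkjj  (last char: 'j')
  sorted[11] = kljjlj$klljjlkkjjkkl  (last char: 'l')
  sorted[12] = klkljjlj$klljjlkkjjk  (last char: 'k')
  sorted[13] = klljjlkkjjkklkljjlj$  (last char: '$')
  sorted[14] = lj$klljjlkkjjkklkljj  (last char: 'j')
  sorted[15] = ljjlj$klljjlkkjjkklk  (last char: 'k')
  sorted[16] = ljjlkkjjkklkljjlj$kl  (last char: 'l')
  sorted[17] = lkkjjkklkljjlj$klljj  (last char: 'j')
  sorted[18] = lkljjlj$klljjlkkjjkk  (last char: 'k')
  sorted[19] = lljjlkkjjkklkljjlj$k  (last char: 'k')
Last column: jlklljjjkljlk$jkljkk
Original string S is at sorted index 13

Answer: jlklljjjkljlk$jkljkk
13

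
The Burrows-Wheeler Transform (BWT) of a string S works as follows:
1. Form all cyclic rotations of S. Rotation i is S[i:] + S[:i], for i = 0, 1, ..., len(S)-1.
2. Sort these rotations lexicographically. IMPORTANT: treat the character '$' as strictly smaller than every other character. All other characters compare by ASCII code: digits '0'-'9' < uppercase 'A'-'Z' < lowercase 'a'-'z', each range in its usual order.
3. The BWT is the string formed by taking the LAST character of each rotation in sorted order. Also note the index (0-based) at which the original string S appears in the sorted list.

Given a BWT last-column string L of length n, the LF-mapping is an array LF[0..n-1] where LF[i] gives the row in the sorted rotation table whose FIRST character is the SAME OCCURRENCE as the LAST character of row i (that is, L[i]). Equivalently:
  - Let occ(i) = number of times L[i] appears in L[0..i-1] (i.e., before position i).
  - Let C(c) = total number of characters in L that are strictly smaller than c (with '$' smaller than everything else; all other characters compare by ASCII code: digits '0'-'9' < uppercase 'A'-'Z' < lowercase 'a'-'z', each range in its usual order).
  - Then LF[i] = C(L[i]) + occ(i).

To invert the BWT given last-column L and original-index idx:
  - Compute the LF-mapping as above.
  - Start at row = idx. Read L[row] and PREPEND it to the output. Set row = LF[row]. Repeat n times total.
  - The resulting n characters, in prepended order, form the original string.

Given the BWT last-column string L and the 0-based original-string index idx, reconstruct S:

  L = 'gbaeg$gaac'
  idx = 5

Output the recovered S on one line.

Answer: cgeagbaag$

Derivation:
LF mapping: 7 4 1 6 8 0 9 2 3 5
Walk LF starting at row 5, prepending L[row]:
  step 1: row=5, L[5]='$', prepend. Next row=LF[5]=0
  step 2: row=0, L[0]='g', prepend. Next row=LF[0]=7
  step 3: row=7, L[7]='a', prepend. Next row=LF[7]=2
  step 4: row=2, L[2]='a', prepend. Next row=LF[2]=1
  step 5: row=1, L[1]='b', prepend. Next row=LF[1]=4
  step 6: row=4, L[4]='g', prepend. Next row=LF[4]=8
  step 7: row=8, L[8]='a', prepend. Next row=LF[8]=3
  step 8: row=3, L[3]='e', prepend. Next row=LF[3]=6
  step 9: row=6, L[6]='g', prepend. Next row=LF[6]=9
  step 10: row=9, L[9]='c', prepend. Next row=LF[9]=5
Reversed output: cgeagbaag$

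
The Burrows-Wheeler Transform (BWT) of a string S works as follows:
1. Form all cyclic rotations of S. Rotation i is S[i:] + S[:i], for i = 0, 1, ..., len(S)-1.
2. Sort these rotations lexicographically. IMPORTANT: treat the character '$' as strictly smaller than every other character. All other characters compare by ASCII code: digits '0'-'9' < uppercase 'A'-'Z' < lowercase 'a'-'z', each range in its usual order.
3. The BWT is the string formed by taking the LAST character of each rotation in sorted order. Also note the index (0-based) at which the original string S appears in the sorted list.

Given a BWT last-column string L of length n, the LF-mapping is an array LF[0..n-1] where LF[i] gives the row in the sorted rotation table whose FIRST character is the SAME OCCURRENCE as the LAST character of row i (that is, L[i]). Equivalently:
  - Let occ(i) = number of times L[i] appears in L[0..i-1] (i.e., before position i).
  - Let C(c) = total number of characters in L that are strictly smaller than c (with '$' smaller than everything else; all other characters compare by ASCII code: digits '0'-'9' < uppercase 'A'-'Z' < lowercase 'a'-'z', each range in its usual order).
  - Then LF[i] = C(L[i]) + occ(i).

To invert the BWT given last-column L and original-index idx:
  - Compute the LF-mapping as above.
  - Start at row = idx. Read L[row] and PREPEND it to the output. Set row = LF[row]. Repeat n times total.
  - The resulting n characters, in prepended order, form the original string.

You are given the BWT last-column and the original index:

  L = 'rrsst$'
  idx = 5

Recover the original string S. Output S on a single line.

LF mapping: 1 2 3 4 5 0
Walk LF starting at row 5, prepending L[row]:
  step 1: row=5, L[5]='$', prepend. Next row=LF[5]=0
  step 2: row=0, L[0]='r', prepend. Next row=LF[0]=1
  step 3: row=1, L[1]='r', prepend. Next row=LF[1]=2
  step 4: row=2, L[2]='s', prepend. Next row=LF[2]=3
  step 5: row=3, L[3]='s', prepend. Next row=LF[3]=4
  step 6: row=4, L[4]='t', prepend. Next row=LF[4]=5
Reversed output: tssrr$

Answer: tssrr$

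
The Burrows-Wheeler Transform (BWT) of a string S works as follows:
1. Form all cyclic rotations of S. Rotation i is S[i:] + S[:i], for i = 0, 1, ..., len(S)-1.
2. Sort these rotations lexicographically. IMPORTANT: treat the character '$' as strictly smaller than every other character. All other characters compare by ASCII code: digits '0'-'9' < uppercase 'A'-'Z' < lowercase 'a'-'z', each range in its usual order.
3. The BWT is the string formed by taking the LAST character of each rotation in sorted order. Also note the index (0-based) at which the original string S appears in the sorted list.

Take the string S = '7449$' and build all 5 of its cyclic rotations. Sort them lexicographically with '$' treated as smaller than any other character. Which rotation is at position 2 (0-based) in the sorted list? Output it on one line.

All 5 rotations (rotation i = S[i:]+S[:i]):
  rot[0] = 7449$
  rot[1] = 449$7
  rot[2] = 49$74
  rot[3] = 9$744
  rot[4] = $7449
Sorted (with $ < everything):
  sorted[0] = $7449
  sorted[1] = 449$7
  sorted[2] = 49$74
  sorted[3] = 7449$
  sorted[4] = 9$744
sorted[2] = 49$74

Answer: 49$74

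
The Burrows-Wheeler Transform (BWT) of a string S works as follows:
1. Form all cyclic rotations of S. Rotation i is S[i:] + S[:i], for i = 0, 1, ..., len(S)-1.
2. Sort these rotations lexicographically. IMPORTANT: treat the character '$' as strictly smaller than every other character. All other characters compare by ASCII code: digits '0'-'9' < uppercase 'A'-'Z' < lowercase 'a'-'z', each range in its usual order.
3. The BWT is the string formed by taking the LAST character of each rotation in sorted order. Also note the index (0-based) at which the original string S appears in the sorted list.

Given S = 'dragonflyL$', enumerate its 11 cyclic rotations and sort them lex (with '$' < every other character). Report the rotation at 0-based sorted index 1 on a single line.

Answer: L$dragonfly

Derivation:
All 11 rotations (rotation i = S[i:]+S[:i]):
  rot[0] = dragonflyL$
  rot[1] = ragonflyL$d
  rot[2] = agonflyL$dr
  rot[3] = gonflyL$dra
  rot[4] = onflyL$drag
  rot[5] = nflyL$drago
  rot[6] = flyL$dragon
  rot[7] = lyL$dragonf
  rot[8] = yL$dragonfl
  rot[9] = L$dragonfly
  rot[10] = $dragonflyL
Sorted (with $ < everything):
  sorted[0] = $dragonflyL
  sorted[1] = L$dragonfly
  sorted[2] = agonflyL$dr
  sorted[3] = dragonflyL$
  sorted[4] = flyL$dragon
  sorted[5] = gonflyL$dra
  sorted[6] = lyL$dragonf
  sorted[7] = nflyL$drago
  sorted[8] = onflyL$drag
  sorted[9] = ragonflyL$d
  sorted[10] = yL$dragonfl
sorted[1] = L$dragonfly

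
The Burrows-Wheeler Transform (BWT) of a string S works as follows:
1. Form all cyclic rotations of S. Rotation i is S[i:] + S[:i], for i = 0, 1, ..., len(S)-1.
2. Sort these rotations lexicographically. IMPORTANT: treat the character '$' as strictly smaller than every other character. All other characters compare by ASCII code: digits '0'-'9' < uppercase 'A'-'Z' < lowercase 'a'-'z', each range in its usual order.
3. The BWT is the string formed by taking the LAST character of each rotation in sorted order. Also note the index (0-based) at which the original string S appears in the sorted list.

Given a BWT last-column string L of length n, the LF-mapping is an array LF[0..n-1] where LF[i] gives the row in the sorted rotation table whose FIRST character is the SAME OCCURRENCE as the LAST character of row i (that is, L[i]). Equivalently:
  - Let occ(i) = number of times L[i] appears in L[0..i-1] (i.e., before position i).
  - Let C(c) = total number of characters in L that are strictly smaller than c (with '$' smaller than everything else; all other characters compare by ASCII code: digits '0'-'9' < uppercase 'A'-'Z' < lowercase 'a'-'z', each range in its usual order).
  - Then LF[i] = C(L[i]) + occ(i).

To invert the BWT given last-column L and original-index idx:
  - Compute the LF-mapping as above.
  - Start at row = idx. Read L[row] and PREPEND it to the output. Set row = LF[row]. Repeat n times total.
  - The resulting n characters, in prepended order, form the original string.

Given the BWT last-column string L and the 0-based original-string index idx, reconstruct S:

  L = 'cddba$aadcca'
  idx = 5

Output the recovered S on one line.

Answer: bacdaadcdac$

Derivation:
LF mapping: 6 9 10 5 1 0 2 3 11 7 8 4
Walk LF starting at row 5, prepending L[row]:
  step 1: row=5, L[5]='$', prepend. Next row=LF[5]=0
  step 2: row=0, L[0]='c', prepend. Next row=LF[0]=6
  step 3: row=6, L[6]='a', prepend. Next row=LF[6]=2
  step 4: row=2, L[2]='d', prepend. Next row=LF[2]=10
  step 5: row=10, L[10]='c', prepend. Next row=LF[10]=8
  step 6: row=8, L[8]='d', prepend. Next row=LF[8]=11
  step 7: row=11, L[11]='a', prepend. Next row=LF[11]=4
  step 8: row=4, L[4]='a', prepend. Next row=LF[4]=1
  step 9: row=1, L[1]='d', prepend. Next row=LF[1]=9
  step 10: row=9, L[9]='c', prepend. Next row=LF[9]=7
  step 11: row=7, L[7]='a', prepend. Next row=LF[7]=3
  step 12: row=3, L[3]='b', prepend. Next row=LF[3]=5
Reversed output: bacdaadcdac$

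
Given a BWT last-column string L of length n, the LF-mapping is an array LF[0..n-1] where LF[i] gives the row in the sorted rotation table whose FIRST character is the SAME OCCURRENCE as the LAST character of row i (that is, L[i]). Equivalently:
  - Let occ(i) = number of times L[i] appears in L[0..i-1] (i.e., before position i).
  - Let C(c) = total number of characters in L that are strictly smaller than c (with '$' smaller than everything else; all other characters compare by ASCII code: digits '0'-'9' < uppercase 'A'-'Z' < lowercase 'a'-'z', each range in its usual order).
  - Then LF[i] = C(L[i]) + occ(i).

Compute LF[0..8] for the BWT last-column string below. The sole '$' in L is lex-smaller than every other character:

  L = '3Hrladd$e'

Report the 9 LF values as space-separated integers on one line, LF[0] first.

Answer: 1 2 8 7 3 4 5 0 6

Derivation:
Char counts: '$':1, '3':1, 'H':1, 'a':1, 'd':2, 'e':1, 'l':1, 'r':1
C (first-col start): C('$')=0, C('3')=1, C('H')=2, C('a')=3, C('d')=4, C('e')=6, C('l')=7, C('r')=8
L[0]='3': occ=0, LF[0]=C('3')+0=1+0=1
L[1]='H': occ=0, LF[1]=C('H')+0=2+0=2
L[2]='r': occ=0, LF[2]=C('r')+0=8+0=8
L[3]='l': occ=0, LF[3]=C('l')+0=7+0=7
L[4]='a': occ=0, LF[4]=C('a')+0=3+0=3
L[5]='d': occ=0, LF[5]=C('d')+0=4+0=4
L[6]='d': occ=1, LF[6]=C('d')+1=4+1=5
L[7]='$': occ=0, LF[7]=C('$')+0=0+0=0
L[8]='e': occ=0, LF[8]=C('e')+0=6+0=6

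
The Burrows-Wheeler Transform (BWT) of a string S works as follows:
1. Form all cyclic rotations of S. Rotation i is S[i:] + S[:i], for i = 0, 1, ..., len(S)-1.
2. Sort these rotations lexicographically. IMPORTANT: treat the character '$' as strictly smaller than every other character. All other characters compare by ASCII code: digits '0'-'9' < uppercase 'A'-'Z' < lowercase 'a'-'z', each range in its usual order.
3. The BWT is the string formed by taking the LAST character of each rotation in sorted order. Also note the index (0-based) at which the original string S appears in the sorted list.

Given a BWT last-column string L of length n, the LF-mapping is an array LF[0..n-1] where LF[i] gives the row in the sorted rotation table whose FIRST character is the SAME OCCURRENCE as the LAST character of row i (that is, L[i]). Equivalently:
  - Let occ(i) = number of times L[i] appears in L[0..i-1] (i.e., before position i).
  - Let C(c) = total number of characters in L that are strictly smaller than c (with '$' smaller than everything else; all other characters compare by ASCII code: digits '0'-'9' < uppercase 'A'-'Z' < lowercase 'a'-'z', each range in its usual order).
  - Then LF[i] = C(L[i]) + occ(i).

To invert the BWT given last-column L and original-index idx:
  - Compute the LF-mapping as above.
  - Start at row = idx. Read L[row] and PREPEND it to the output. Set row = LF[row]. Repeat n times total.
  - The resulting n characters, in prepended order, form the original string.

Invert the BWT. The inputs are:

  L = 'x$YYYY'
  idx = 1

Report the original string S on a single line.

Answer: YYYYx$

Derivation:
LF mapping: 5 0 1 2 3 4
Walk LF starting at row 1, prepending L[row]:
  step 1: row=1, L[1]='$', prepend. Next row=LF[1]=0
  step 2: row=0, L[0]='x', prepend. Next row=LF[0]=5
  step 3: row=5, L[5]='Y', prepend. Next row=LF[5]=4
  step 4: row=4, L[4]='Y', prepend. Next row=LF[4]=3
  step 5: row=3, L[3]='Y', prepend. Next row=LF[3]=2
  step 6: row=2, L[2]='Y', prepend. Next row=LF[2]=1
Reversed output: YYYYx$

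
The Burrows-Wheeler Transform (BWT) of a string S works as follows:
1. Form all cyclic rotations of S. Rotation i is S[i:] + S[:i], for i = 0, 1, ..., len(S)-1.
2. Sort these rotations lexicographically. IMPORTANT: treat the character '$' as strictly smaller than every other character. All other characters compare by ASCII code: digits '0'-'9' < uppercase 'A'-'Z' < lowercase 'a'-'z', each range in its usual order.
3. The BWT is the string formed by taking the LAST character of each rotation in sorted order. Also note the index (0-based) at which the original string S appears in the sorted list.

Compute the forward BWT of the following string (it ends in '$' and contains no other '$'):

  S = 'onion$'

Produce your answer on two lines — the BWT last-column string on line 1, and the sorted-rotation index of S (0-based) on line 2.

Answer: nnooi$
5

Derivation:
All 6 rotations (rotation i = S[i:]+S[:i]):
  rot[0] = onion$
  rot[1] = nion$o
  rot[2] = ion$on
  rot[3] = on$oni
  rot[4] = n$onio
  rot[5] = $onion
Sorted (with $ < everything):
  sorted[0] = $onion  (last char: 'n')
  sorted[1] = ion$on  (last char: 'n')
  sorted[2] = n$onio  (last char: 'o')
  sorted[3] = nion$o  (last char: 'o')
  sorted[4] = on$oni  (last char: 'i')
  sorted[5] = onion$  (last char: '$')
Last column: nnooi$
Original string S is at sorted index 5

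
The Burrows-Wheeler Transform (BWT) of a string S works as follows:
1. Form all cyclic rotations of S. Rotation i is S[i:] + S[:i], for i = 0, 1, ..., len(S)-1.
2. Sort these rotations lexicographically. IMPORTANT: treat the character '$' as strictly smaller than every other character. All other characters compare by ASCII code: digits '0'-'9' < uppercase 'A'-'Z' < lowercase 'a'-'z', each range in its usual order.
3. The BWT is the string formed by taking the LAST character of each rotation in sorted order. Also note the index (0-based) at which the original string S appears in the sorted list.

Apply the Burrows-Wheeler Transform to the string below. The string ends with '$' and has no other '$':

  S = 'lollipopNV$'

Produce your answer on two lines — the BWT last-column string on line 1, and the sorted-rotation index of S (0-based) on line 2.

Answer: VpNllo$lpoi
6

Derivation:
All 11 rotations (rotation i = S[i:]+S[:i]):
  rot[0] = lollipopNV$
  rot[1] = ollipopNV$l
  rot[2] = llipopNV$lo
  rot[3] = lipopNV$lol
  rot[4] = ipopNV$loll
  rot[5] = popNV$lolli
  rot[6] = opNV$lollip
  rot[7] = pNV$lollipo
  rot[8] = NV$lollipop
  rot[9] = V$lollipopN
  rot[10] = $lollipopNV
Sorted (with $ < everything):
  sorted[0] = $lollipopNV  (last char: 'V')
  sorted[1] = NV$lollipop  (last char: 'p')
  sorted[2] = V$lollipopN  (last char: 'N')
  sorted[3] = ipopNV$loll  (last char: 'l')
  sorted[4] = lipopNV$lol  (last char: 'l')
  sorted[5] = llipopNV$lo  (last char: 'o')
  sorted[6] = lollipopNV$  (last char: '$')
  sorted[7] = ollipopNV$l  (last char: 'l')
  sorted[8] = opNV$lollip  (last char: 'p')
  sorted[9] = pNV$lollipo  (last char: 'o')
  sorted[10] = popNV$lolli  (last char: 'i')
Last column: VpNllo$lpoi
Original string S is at sorted index 6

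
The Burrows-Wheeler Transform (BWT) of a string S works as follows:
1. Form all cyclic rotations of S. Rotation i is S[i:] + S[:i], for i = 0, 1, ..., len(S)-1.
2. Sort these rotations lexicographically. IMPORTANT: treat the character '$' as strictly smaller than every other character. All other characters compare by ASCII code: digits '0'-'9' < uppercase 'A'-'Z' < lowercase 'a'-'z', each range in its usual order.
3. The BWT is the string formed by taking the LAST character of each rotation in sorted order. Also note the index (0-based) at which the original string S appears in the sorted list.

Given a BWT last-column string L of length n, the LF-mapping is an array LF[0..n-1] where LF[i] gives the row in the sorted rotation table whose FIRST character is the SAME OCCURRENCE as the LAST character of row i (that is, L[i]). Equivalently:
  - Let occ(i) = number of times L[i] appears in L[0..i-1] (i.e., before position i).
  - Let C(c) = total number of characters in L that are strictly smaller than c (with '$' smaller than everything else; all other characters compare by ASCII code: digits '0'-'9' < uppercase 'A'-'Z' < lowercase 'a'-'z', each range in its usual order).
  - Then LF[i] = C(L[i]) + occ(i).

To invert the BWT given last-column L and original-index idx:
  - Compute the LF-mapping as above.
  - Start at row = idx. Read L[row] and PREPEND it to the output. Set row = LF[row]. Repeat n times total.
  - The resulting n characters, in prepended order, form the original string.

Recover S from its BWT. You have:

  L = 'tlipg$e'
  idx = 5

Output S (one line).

Answer: piglet$

Derivation:
LF mapping: 6 4 3 5 2 0 1
Walk LF starting at row 5, prepending L[row]:
  step 1: row=5, L[5]='$', prepend. Next row=LF[5]=0
  step 2: row=0, L[0]='t', prepend. Next row=LF[0]=6
  step 3: row=6, L[6]='e', prepend. Next row=LF[6]=1
  step 4: row=1, L[1]='l', prepend. Next row=LF[1]=4
  step 5: row=4, L[4]='g', prepend. Next row=LF[4]=2
  step 6: row=2, L[2]='i', prepend. Next row=LF[2]=3
  step 7: row=3, L[3]='p', prepend. Next row=LF[3]=5
Reversed output: piglet$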